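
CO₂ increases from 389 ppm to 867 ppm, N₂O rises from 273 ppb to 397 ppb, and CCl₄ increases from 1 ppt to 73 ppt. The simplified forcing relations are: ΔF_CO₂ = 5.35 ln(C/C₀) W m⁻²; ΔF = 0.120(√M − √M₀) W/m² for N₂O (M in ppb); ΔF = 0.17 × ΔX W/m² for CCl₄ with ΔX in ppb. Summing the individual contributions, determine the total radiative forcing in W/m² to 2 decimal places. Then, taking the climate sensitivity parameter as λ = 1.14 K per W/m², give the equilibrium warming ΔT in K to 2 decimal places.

CO₂: 5.35 × ln(867/389) = 5.35 × ln(2.22879) = 5.35 × 0.80146 = 4.2878 W/m².
N₂O: 0.120 × (√397 − √273) = 0.120 × (19.9249 − 16.5227) = 0.120 × 3.4022 = 0.4083 W/m².
CCl₄: Δ = 73 − 1 = 72 ppt = 0.072 ppb; ΔF = 0.17 × 0.072 = 0.0122 W/m².
Total ΔF = 4.2878 + 0.4083 + 0.0122 = 4.7083 W/m².
ΔT = λ ΔF = 1.14 × 4.71 = 5.3694 K.

ΔF = 4.71 W/m²; ΔT = 5.37 K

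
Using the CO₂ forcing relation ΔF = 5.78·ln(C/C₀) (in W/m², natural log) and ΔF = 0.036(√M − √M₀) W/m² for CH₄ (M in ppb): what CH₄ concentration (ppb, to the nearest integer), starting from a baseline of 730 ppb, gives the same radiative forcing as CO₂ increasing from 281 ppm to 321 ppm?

CO₂ forcing: 5.78 × ln(321/281) = 5.78 × 0.133086 = 0.76924 W/m².
Set 0.036(√M − √730) = 0.76924: √M = 0.76924/0.036 + √730 = 21.3678 + 27.0185 = 48.3863.
M = (48.3863)² = 2341.23 ppb.

M ≈ 2341 ppb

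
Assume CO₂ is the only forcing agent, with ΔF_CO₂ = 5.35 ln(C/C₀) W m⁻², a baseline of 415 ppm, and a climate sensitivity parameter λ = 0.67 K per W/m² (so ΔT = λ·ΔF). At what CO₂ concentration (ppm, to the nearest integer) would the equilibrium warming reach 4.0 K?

C ≈ 1267 ppm

Required forcing: ΔF = ΔT/λ = 4.0/0.67 = 5.9701 W/m².
Then ln(C/415) = ΔF/5.35 = 5.9701/5.35 = 1.11591.
So C = 415 × e^1.11591 = 415 × 3.05234 = 1266.72 ppm.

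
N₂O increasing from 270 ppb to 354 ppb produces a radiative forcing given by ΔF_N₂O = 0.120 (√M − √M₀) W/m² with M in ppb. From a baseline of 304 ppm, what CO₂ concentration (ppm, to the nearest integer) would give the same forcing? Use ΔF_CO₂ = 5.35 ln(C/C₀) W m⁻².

C ≈ 321 ppm

N₂O forcing: 0.120 × (√354 − √270) = 0.120 × (18.8149 − 16.4317) = 0.120 × 2.3832 = 0.28598 W/m².
Set 5.35 ln(C/304) = 0.28598: ln(C/304) = 0.28598/5.35 = 0.05345, so C = 304 × e^0.05345 = 304 × 1.05490 = 320.69 ppm.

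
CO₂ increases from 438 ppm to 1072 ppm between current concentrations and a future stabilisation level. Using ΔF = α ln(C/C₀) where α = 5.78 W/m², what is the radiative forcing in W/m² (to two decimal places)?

ΔF = 5.17 W/m²

CO₂: 5.78 × ln(1072/438) = 5.78 × ln(2.44749) = 5.78 × 0.89506 = 5.1734 W/m².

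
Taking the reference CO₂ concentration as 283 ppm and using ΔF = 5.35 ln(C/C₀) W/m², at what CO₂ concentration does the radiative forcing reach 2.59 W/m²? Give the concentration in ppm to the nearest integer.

Set 5.35 ln(C/283) = 2.59, so ln(C/283) = 2.59/5.35 = 0.48411.
Then C/283 = e^0.48411 = 1.62273, giving C = 283 × 1.62273 = 459.23 ppm.

C ≈ 459 ppm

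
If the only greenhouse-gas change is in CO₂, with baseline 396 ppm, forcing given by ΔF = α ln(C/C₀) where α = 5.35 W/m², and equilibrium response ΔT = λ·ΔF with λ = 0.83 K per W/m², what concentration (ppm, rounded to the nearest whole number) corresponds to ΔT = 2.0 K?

C ≈ 621 ppm

Required forcing: ΔF = ΔT/λ = 2.0/0.83 = 2.4096 W/m².
Then ln(C/396) = ΔF/5.35 = 2.4096/5.35 = 0.45039.
So C = 396 × e^0.45039 = 396 × 1.56892 = 621.29 ppm.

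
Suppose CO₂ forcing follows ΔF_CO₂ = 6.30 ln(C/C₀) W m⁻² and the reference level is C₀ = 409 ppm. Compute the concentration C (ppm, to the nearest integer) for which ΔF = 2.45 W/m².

C ≈ 603 ppm

Set 6.30 ln(C/409) = 2.45, so ln(C/409) = 2.45/6.30 = 0.38889.
Then C/409 = e^0.38889 = 1.47534, giving C = 409 × 1.47534 = 603.41 ppm.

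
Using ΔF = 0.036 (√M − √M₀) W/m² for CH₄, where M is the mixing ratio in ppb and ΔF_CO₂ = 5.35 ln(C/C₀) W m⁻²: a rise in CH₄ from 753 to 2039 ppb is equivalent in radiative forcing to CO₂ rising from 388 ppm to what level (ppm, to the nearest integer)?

C ≈ 437 ppm

CH₄ forcing: 0.036 × (√2039 − √753) = 0.036 × (45.1553 − 27.4408) = 0.036 × 17.7145 = 0.63772 W/m².
Set 5.35 ln(C/388) = 0.63772: ln(C/388) = 0.63772/5.35 = 0.11920, so C = 388 × e^0.11920 = 388 × 1.12660 = 437.12 ppm.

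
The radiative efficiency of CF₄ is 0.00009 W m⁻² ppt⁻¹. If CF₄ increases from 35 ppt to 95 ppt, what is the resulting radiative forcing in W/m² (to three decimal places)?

ΔF = 0.005 W/m²

CF₄: ΔF = 0.00009 × (95 − 35) = 0.00009 × 60 = 0.0054 W/m².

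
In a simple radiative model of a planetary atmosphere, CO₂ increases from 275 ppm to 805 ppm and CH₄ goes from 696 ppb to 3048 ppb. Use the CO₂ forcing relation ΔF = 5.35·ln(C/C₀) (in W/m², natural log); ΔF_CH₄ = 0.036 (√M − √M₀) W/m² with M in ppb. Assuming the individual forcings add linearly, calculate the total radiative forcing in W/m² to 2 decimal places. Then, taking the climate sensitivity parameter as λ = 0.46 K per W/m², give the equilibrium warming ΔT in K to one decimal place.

CO₂: 5.35 × ln(805/275) = 5.35 × ln(2.92727) = 5.35 × 1.07407 = 5.7463 W/m².
CH₄: 0.036 × (√3048 − √696) = 0.036 × (55.2087 − 26.3818) = 0.036 × 28.8269 = 1.0378 W/m².
Total ΔF = 5.7463 + 1.0378 = 6.7841 W/m².
ΔT = λ ΔF = 0.46 × 6.78 = 3.1188 K.

ΔF = 6.78 W/m²; ΔT = 3.1 K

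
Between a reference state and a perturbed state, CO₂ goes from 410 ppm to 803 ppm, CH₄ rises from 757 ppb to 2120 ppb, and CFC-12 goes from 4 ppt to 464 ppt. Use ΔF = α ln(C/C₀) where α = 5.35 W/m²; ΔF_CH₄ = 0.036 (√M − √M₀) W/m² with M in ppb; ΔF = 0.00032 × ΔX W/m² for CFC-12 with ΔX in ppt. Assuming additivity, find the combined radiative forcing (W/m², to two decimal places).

ΔF = 4.41 W/m²

CO₂: 5.35 × ln(803/410) = 5.35 × ln(1.95854) = 5.35 × 0.67220 = 3.5963 W/m².
CH₄: 0.036 × (√2120 − √757) = 0.036 × (46.0435 − 27.5136) = 0.036 × 18.5299 = 0.6671 W/m².
CFC-12: ΔF = 0.00032 × (464 − 4) = 0.00032 × 460 = 0.1472 W/m².
Total ΔF = 3.5963 + 0.6671 + 0.1472 = 4.4106 W/m².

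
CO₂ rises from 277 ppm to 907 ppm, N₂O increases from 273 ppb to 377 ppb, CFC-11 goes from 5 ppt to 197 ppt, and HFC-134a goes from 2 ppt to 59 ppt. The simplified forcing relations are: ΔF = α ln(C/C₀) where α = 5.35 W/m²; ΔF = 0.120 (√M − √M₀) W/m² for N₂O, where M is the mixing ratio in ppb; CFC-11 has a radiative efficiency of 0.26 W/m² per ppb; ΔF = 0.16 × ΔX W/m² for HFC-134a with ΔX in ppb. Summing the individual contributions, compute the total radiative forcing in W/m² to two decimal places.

ΔF = 6.75 W/m²

CO₂: 5.35 × ln(907/277) = 5.35 × ln(3.27437) = 5.35 × 1.18613 = 6.3458 W/m².
N₂O: 0.120 × (√377 − √273) = 0.120 × (19.4165 − 16.5227) = 0.120 × 2.8938 = 0.3473 W/m².
CFC-11: Δ = 197 − 5 = 192 ppt = 0.192 ppb; ΔF = 0.26 × 0.192 = 0.0499 W/m².
HFC-134a: Δ = 59 − 2 = 57 ppt = 0.057 ppb; ΔF = 0.16 × 0.057 = 0.0091 W/m².
Total ΔF = 6.3458 + 0.3473 + 0.0499 + 0.0091 = 6.7521 W/m².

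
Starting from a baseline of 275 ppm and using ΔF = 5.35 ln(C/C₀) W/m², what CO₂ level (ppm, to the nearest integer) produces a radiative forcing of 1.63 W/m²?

C ≈ 373 ppm

Set 5.35 ln(C/275) = 1.63, so ln(C/275) = 1.63/5.35 = 0.30467.
Then C/275 = e^0.30467 = 1.35618, giving C = 275 × 1.35618 = 372.95 ppm.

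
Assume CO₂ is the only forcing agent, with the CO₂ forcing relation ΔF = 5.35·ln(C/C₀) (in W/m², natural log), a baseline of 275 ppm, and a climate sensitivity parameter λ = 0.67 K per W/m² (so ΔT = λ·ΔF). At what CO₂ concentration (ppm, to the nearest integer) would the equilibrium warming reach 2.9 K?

Required forcing: ΔF = ΔT/λ = 2.9/0.67 = 4.3284 W/m².
Then ln(C/275) = ΔF/5.35 = 4.3284/5.35 = 0.80905.
So C = 275 × e^0.80905 = 275 × 2.24577 = 617.59 ppm.

C ≈ 618 ppm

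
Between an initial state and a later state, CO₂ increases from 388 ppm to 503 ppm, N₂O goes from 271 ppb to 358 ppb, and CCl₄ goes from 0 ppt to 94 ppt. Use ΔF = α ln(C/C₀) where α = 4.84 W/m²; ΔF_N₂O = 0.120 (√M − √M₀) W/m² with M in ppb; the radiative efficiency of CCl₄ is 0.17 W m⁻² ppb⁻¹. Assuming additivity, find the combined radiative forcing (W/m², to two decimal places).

CO₂: 4.84 × ln(503/388) = 4.84 × ln(1.29639) = 4.84 × 0.25958 = 1.2564 W/m².
N₂O: 0.120 × (√358 − √271) = 0.120 × (18.9209 − 16.4621) = 0.120 × 2.4588 = 0.2951 W/m².
CCl₄: Δ = 94 − 0 = 94 ppt = 0.094 ppb; ΔF = 0.17 × 0.094 = 0.0160 W/m².
Total ΔF = 1.2564 + 0.2951 + 0.0160 = 1.5675 W/m².

ΔF = 1.57 W/m²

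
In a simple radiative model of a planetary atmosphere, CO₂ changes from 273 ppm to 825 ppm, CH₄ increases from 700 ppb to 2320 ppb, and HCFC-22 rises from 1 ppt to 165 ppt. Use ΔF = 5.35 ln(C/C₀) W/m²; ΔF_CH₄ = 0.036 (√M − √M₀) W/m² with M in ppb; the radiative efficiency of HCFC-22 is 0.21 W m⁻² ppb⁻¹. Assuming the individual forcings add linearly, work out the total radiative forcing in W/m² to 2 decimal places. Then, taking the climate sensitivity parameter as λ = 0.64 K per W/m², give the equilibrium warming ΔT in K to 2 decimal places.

ΔF = 6.73 W/m²; ΔT = 4.31 K

CO₂: 5.35 × ln(825/273) = 5.35 × ln(3.02198) = 5.35 × 1.10591 = 5.9166 W/m².
CH₄: 0.036 × (√2320 − √700) = 0.036 × (48.1664 − 26.4575) = 0.036 × 21.7089 = 0.7815 W/m².
HCFC-22: Δ = 165 − 1 = 164 ppt = 0.164 ppb; ΔF = 0.21 × 0.164 = 0.0344 W/m².
Total ΔF = 5.9166 + 0.7815 + 0.0344 = 6.7325 W/m².
ΔT = λ ΔF = 0.64 × 6.73 = 4.3072 K.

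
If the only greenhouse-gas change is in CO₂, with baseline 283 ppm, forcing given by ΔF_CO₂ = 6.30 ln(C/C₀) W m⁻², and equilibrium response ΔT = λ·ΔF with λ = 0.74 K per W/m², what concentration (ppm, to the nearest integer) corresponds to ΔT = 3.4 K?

Required forcing: ΔF = ΔT/λ = 3.4/0.74 = 4.5946 W/m².
Then ln(C/283) = ΔF/6.30 = 4.5946/6.30 = 0.72930.
So C = 283 × e^0.72930 = 283 × 2.07363 = 586.84 ppm.

C ≈ 587 ppm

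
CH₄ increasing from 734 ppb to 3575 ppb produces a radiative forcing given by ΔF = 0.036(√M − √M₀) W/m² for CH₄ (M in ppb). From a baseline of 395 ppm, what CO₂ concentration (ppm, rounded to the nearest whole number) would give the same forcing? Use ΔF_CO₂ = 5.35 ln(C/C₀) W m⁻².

C ≈ 492 ppm

CH₄ forcing: 0.036 × (√3575 − √734) = 0.036 × (59.7913 − 27.0924) = 0.036 × 32.6989 = 1.17716 W/m².
Set 5.35 ln(C/395) = 1.17716: ln(C/395) = 1.17716/5.35 = 0.22003, so C = 395 × e^0.22003 = 395 × 1.24611 = 492.21 ppm.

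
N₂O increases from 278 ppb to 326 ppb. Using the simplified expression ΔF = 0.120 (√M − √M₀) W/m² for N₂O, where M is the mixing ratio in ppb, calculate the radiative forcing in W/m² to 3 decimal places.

N₂O: 0.120 × (√326 − √278) = 0.120 × (18.0555 − 16.6733) = 0.120 × 1.3822 = 0.1659 W/m².

ΔF = 0.166 W/m²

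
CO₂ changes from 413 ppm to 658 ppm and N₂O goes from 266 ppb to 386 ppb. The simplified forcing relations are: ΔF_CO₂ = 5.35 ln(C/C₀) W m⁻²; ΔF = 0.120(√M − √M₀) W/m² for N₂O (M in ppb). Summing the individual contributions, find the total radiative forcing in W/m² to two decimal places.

ΔF = 2.89 W/m²

CO₂: 5.35 × ln(658/413) = 5.35 × ln(1.59322) = 5.35 × 0.46576 = 2.4918 W/m².
N₂O: 0.120 × (√386 − √266) = 0.120 × (19.6469 − 16.3095) = 0.120 × 3.3374 = 0.4005 W/m².
Total ΔF = 2.4918 + 0.4005 = 2.8923 W/m².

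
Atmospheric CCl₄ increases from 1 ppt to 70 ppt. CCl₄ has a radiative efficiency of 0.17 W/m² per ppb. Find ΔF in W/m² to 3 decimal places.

CCl₄: Δ = 70 − 1 = 69 ppt = 0.069 ppb; ΔF = 0.17 × 0.069 = 0.0117 W/m².

ΔF = 0.012 W/m²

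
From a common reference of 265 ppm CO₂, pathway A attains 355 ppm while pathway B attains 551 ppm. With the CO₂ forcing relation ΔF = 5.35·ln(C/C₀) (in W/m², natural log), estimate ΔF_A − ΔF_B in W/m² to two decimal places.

ΔF_A = 5.35 ln(355/265) = 5.35 × 0.29239 = 1.5643 W/m².
ΔF_B = 5.35 ln(551/265) = 5.35 × 0.73200 = 3.9162 W/m².
Difference: 1.5643 − 3.9162 = -2.3519 W/m².

ΔF_A − ΔF_B = -2.35 W/m²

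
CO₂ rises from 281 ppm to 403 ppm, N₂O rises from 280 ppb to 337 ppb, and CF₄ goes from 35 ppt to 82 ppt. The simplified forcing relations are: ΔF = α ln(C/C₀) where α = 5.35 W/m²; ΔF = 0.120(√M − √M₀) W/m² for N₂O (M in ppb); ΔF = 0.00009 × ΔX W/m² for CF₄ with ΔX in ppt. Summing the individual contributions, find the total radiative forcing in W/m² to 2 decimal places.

CO₂: 5.35 × ln(403/281) = 5.35 × ln(1.43416) = 5.35 × 0.36058 = 1.9291 W/m².
N₂O: 0.120 × (√337 − √280) = 0.120 × (18.3576 − 16.7332) = 0.120 × 1.6244 = 0.1949 W/m².
CF₄: ΔF = 0.00009 × (82 − 35) = 0.00009 × 47 = 0.0042 W/m².
Total ΔF = 1.9291 + 0.1949 + 0.0042 = 2.1282 W/m².

ΔF = 2.13 W/m²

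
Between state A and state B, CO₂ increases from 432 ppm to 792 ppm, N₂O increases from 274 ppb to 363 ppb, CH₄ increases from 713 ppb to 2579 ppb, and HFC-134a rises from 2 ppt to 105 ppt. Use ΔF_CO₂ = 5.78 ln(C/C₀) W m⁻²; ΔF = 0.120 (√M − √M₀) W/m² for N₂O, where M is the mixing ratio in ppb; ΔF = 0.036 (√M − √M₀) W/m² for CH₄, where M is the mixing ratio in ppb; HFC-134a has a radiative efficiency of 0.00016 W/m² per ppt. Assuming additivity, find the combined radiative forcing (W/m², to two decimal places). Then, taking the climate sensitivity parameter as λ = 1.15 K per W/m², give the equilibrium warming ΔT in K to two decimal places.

CO₂: 5.78 × ln(792/432) = 5.78 × ln(1.83333) = 5.78 × 0.60613 = 3.5034 W/m².
N₂O: 0.120 × (√363 − √274) = 0.120 × (19.0526 − 16.5529) = 0.120 × 2.4997 = 0.3000 W/m².
CH₄: 0.036 × (√2579 − √713) = 0.036 × (50.7839 − 26.7021) = 0.036 × 24.0818 = 0.8669 W/m².
HFC-134a: ΔF = 0.00016 × (105 − 2) = 0.00016 × 103 = 0.0165 W/m².
Total ΔF = 3.5034 + 0.3000 + 0.8669 + 0.0165 = 4.6868 W/m².
ΔT = λ ΔF = 1.15 × 4.69 = 5.3935 K.

ΔF = 4.69 W/m²; ΔT = 5.39 K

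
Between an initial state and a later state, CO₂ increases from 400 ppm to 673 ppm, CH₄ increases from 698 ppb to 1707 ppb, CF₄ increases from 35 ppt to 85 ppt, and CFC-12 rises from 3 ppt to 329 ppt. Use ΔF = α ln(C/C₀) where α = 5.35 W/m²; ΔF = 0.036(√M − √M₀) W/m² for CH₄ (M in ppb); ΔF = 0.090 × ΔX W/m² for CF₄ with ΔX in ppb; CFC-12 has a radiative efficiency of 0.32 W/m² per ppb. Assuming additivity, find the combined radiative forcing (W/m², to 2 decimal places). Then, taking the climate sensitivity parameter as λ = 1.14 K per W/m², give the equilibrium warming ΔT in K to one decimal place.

ΔF = 3.43 W/m²; ΔT = 3.9 K

CO₂: 5.35 × ln(673/400) = 5.35 × ln(1.68250) = 5.35 × 0.52028 = 2.7835 W/m².
CH₄: 0.036 × (√1707 − √698) = 0.036 × (41.3159 − 26.4197) = 0.036 × 14.8962 = 0.5363 W/m².
CF₄: Δ = 85 − 35 = 50 ppt = 0.050 ppb; ΔF = 0.090 × 0.050 = 0.0045 W/m².
CFC-12: Δ = 329 − 3 = 326 ppt = 0.326 ppb; ΔF = 0.32 × 0.326 = 0.1043 W/m².
Total ΔF = 2.7835 + 0.5363 + 0.0045 + 0.1043 = 3.4286 W/m².
ΔT = λ ΔF = 1.14 × 3.43 = 3.9102 K.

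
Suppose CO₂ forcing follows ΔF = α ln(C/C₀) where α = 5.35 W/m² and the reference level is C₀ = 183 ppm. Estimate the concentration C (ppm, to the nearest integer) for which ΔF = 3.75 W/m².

C ≈ 369 ppm

Set 5.35 ln(C/183) = 3.75, so ln(C/183) = 3.75/5.35 = 0.70093.
Then C/183 = e^0.70093 = 2.01563, giving C = 183 × 2.01563 = 368.86 ppm.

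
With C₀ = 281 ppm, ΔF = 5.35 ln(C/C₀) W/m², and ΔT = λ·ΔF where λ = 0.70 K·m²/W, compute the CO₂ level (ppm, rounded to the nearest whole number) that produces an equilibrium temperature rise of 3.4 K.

C ≈ 697 ppm

Required forcing: ΔF = ΔT/λ = 3.4/0.70 = 4.8571 W/m².
Then ln(C/281) = ΔF/5.35 = 4.8571/5.35 = 0.90787.
So C = 281 × e^0.90787 = 281 × 2.47904 = 696.61 ppm.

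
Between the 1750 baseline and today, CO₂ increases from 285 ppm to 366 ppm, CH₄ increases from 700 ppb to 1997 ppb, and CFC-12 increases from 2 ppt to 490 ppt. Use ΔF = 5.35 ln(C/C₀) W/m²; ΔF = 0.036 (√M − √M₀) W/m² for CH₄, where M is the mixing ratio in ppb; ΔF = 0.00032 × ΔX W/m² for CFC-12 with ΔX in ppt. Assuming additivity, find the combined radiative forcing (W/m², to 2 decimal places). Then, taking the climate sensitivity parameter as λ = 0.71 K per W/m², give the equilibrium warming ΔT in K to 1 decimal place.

CO₂: 5.35 × ln(366/285) = 5.35 × ln(1.28421) = 5.35 × 0.25014 = 1.3382 W/m².
CH₄: 0.036 × (√1997 − √700) = 0.036 × (44.6878 − 26.4575) = 0.036 × 18.2303 = 0.6563 W/m².
CFC-12: ΔF = 0.00032 × (490 − 2) = 0.00032 × 488 = 0.1562 W/m².
Total ΔF = 1.3382 + 0.6563 + 0.1562 = 2.1507 W/m².
ΔT = λ ΔF = 0.71 × 2.15 = 1.5265 K.

ΔF = 2.15 W/m²; ΔT = 1.5 K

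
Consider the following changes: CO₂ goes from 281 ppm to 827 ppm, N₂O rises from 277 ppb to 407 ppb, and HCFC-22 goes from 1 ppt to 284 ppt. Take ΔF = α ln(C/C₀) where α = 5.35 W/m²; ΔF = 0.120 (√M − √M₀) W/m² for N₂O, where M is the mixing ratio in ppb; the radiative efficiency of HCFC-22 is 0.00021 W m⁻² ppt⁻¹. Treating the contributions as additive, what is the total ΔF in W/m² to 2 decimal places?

ΔF = 6.26 W/m²

CO₂: 5.35 × ln(827/281) = 5.35 × ln(2.94306) = 5.35 × 1.07945 = 5.7751 W/m².
N₂O: 0.120 × (√407 − √277) = 0.120 × (20.1742 − 16.6433) = 0.120 × 3.5309 = 0.4237 W/m².
HCFC-22: ΔF = 0.00021 × (284 − 1) = 0.00021 × 283 = 0.0594 W/m².
Total ΔF = 5.7751 + 0.4237 + 0.0594 = 6.2582 W/m².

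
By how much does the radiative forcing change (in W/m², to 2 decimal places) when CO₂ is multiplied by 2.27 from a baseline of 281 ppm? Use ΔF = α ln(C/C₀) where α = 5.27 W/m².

Because the forcing depends only on the ratio C/C₀, the initial concentration does not enter.
ΔF = 5.27 × ln(2.27) = 5.27 × 0.81978 = 4.3202 W/m².

ΔF = 4.32 W/m²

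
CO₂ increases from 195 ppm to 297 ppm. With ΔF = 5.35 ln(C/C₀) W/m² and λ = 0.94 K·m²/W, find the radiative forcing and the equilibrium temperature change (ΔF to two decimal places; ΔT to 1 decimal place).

ΔF = 2.25 W/m²; ΔT = 2.1 K

CO₂: 5.35 × ln(297/195) = 5.35 × ln(1.52308) = 5.35 × 0.42073 = 2.2509 W/m².
ΔT = λ ΔF = 0.94 × 2.25 = 2.1150 K.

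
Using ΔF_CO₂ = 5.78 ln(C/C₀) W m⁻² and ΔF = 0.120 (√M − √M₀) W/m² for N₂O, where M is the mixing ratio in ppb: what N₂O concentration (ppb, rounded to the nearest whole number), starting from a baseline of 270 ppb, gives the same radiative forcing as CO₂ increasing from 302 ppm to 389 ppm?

M ≈ 819 ppb

CO₂ forcing: 5.78 × ln(389/302) = 5.78 × 0.253152 = 1.46322 W/m².
Set 0.120(√M − √270) = 1.46322: √M = 1.46322/0.120 + √270 = 12.1935 + 16.4317 = 28.6252.
M = (28.6252)² = 819.40 ppb.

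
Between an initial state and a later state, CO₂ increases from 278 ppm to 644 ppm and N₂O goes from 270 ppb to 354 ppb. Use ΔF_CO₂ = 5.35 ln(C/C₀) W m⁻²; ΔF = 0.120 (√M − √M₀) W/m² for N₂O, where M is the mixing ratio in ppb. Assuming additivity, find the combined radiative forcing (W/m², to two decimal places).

ΔF = 4.78 W/m²

CO₂: 5.35 × ln(644/278) = 5.35 × ln(2.31655) = 5.35 × 0.84008 = 4.4944 W/m².
N₂O: 0.120 × (√354 − √270) = 0.120 × (18.8149 − 16.4317) = 0.120 × 2.3832 = 0.2860 W/m².
Total ΔF = 4.4944 + 0.2860 = 4.7804 W/m².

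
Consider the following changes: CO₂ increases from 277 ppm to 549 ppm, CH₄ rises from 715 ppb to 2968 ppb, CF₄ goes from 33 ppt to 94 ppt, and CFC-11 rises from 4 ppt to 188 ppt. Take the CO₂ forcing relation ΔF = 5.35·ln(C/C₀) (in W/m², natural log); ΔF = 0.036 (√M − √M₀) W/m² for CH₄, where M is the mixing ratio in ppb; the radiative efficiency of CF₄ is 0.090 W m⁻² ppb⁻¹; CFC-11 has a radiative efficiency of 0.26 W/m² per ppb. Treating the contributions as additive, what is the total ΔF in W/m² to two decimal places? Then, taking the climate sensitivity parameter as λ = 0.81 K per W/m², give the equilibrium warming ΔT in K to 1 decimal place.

ΔF = 4.71 W/m²; ΔT = 3.8 K

CO₂: 5.35 × ln(549/277) = 5.35 × ln(1.98195) = 5.35 × 0.68408 = 3.6598 W/m².
CH₄: 0.036 × (√2968 − √715) = 0.036 × (54.4794 − 26.7395) = 0.036 × 27.7399 = 0.9986 W/m².
CF₄: Δ = 94 − 33 = 61 ppt = 0.061 ppb; ΔF = 0.090 × 0.061 = 0.0055 W/m².
CFC-11: Δ = 188 − 4 = 184 ppt = 0.184 ppb; ΔF = 0.26 × 0.184 = 0.0478 W/m².
Total ΔF = 3.6598 + 0.9986 + 0.0055 + 0.0478 = 4.7117 W/m².
ΔT = λ ΔF = 0.81 × 4.71 = 3.8151 K.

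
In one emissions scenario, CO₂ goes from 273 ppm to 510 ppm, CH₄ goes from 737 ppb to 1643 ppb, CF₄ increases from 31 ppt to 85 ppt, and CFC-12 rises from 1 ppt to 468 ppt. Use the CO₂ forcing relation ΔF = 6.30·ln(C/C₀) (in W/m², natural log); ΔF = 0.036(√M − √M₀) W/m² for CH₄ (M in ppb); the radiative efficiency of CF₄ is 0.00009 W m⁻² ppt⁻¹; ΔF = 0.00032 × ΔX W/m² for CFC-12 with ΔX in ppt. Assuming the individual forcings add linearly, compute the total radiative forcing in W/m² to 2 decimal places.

ΔF = 4.57 W/m²

CO₂: 6.30 × ln(510/273) = 6.30 × ln(1.86813) = 6.30 × 0.62494 = 3.9371 W/m².
CH₄: 0.036 × (√1643 − √737) = 0.036 × (40.5339 − 27.1477) = 0.036 × 13.3862 = 0.4819 W/m².
CF₄: ΔF = 0.00009 × (85 − 31) = 0.00009 × 54 = 0.0049 W/m².
CFC-12: ΔF = 0.00032 × (468 − 1) = 0.00032 × 467 = 0.1494 W/m².
Total ΔF = 3.9371 + 0.4819 + 0.0049 + 0.1494 = 4.5733 W/m².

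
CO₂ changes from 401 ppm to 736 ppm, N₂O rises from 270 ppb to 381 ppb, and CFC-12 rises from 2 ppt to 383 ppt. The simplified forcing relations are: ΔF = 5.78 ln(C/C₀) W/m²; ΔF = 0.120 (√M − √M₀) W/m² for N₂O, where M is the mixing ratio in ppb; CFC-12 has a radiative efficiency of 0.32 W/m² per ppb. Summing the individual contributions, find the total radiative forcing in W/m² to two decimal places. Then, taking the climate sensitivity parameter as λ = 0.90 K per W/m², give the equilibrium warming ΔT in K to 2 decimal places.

CO₂: 5.78 × ln(736/401) = 5.78 × ln(1.83541) = 5.78 × 0.60727 = 3.5100 W/m².
N₂O: 0.120 × (√381 − √270) = 0.120 × (19.5192 − 16.4317) = 0.120 × 3.0875 = 0.3705 W/m².
CFC-12: Δ = 383 − 2 = 381 ppt = 0.381 ppb; ΔF = 0.32 × 0.381 = 0.1219 W/m².
Total ΔF = 3.5100 + 0.3705 + 0.1219 = 4.0024 W/m².
ΔT = λ ΔF = 0.90 × 4.00 = 3.6000 K.

ΔF = 4.00 W/m²; ΔT = 3.60 K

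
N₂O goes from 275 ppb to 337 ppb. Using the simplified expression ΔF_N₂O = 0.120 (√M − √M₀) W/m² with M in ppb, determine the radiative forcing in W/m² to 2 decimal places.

N₂O: 0.120 × (√337 − √275) = 0.120 × (18.3576 − 16.5831) = 0.120 × 1.7745 = 0.2129 W/m².

ΔF = 0.21 W/m²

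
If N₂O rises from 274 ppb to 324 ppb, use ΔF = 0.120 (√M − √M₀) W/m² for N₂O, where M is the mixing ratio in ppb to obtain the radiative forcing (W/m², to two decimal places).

ΔF = 0.17 W/m²

N₂O: 0.120 × (√324 − √274) = 0.120 × (18.0000 − 16.5529) = 0.120 × 1.4471 = 0.1737 W/m².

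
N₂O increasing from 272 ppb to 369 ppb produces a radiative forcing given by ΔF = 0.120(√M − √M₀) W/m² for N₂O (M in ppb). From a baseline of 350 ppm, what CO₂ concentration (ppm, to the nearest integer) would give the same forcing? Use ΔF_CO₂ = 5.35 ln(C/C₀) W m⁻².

N₂O forcing: 0.120 × (√369 − √272) = 0.120 × (19.2094 − 16.4924) = 0.120 × 2.7170 = 0.32604 W/m².
Set 5.35 ln(C/350) = 0.32604: ln(C/350) = 0.32604/5.35 = 0.06094, so C = 350 × e^0.06094 = 350 × 1.06284 = 371.99 ppm.

C ≈ 372 ppm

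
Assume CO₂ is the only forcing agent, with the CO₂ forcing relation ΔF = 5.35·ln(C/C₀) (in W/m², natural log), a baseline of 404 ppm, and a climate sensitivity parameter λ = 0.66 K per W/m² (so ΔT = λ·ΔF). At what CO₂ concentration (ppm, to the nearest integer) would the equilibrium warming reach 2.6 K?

Required forcing: ΔF = ΔT/λ = 2.6/0.66 = 3.9394 W/m².
Then ln(C/404) = ΔF/5.35 = 3.9394/5.35 = 0.73634.
So C = 404 × e^0.73634 = 404 × 2.08828 = 843.67 ppm.

C ≈ 844 ppm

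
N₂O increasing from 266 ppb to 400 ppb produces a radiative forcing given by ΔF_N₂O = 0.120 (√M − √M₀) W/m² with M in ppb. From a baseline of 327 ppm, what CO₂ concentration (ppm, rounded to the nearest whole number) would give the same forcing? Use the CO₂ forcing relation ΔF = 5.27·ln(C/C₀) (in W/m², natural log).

N₂O forcing: 0.120 × (√400 − √266) = 0.120 × (20.0000 − 16.3095) = 0.120 × 3.6905 = 0.44286 W/m².
Set 5.27 ln(C/327) = 0.44286: ln(C/327) = 0.44286/5.27 = 0.08403, so C = 327 × e^0.08403 = 327 × 1.08766 = 355.66 ppm.

C ≈ 356 ppm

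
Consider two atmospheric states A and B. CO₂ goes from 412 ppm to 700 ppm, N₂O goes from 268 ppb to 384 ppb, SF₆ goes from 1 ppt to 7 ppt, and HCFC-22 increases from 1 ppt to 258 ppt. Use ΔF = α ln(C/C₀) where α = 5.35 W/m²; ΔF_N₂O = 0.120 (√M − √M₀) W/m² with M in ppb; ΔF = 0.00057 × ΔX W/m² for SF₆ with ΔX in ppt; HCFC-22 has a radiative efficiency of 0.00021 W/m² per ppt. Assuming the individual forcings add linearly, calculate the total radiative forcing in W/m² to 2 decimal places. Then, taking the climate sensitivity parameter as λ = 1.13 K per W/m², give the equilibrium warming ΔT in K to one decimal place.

ΔF = 3.28 W/m²; ΔT = 3.7 K

CO₂: 5.35 × ln(700/412) = 5.35 × ln(1.69903) = 5.35 × 0.53006 = 2.8358 W/m².
N₂O: 0.120 × (√384 − √268) = 0.120 × (19.5959 − 16.3707) = 0.120 × 3.2252 = 0.3870 W/m².
SF₆: ΔF = 0.00057 × (7 − 1) = 0.00057 × 6 = 0.0034 W/m².
HCFC-22: ΔF = 0.00021 × (258 − 1) = 0.00021 × 257 = 0.0540 W/m².
Total ΔF = 2.8358 + 0.3870 + 0.0034 + 0.0540 = 3.2802 W/m².
ΔT = λ ΔF = 1.13 × 3.28 = 3.7064 K.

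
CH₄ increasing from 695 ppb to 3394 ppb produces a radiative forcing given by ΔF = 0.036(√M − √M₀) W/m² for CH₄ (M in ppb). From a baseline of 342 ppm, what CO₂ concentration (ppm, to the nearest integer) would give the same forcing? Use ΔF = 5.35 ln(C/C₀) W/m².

CH₄ forcing: 0.036 × (√3394 − √695) = 0.036 × (58.2580 − 26.3629) = 0.036 × 31.8951 = 1.14822 W/m².
Set 5.35 ln(C/342) = 1.14822: ln(C/342) = 1.14822/5.35 = 0.21462, so C = 342 × e^0.21462 = 342 × 1.23939 = 423.87 ppm.

C ≈ 424 ppm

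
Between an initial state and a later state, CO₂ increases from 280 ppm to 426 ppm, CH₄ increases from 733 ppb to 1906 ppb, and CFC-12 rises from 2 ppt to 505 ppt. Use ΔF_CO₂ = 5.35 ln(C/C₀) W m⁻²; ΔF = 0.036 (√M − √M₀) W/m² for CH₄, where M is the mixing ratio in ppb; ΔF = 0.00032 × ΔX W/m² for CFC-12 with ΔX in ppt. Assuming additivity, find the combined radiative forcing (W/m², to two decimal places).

CO₂: 5.35 × ln(426/280) = 5.35 × ln(1.52143) = 5.35 × 0.41965 = 2.2451 W/m².
CH₄: 0.036 × (√1906 − √733) = 0.036 × (43.6578 − 27.0740) = 0.036 × 16.5838 = 0.5970 W/m².
CFC-12: ΔF = 0.00032 × (505 − 2) = 0.00032 × 503 = 0.1610 W/m².
Total ΔF = 2.2451 + 0.5970 + 0.1610 = 3.0031 W/m².

ΔF = 3.00 W/m²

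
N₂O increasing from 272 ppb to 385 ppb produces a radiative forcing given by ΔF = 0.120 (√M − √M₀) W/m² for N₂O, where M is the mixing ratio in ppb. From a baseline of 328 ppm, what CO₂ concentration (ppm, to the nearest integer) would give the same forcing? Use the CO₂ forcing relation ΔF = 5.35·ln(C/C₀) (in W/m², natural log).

N₂O forcing: 0.120 × (√385 − √272) = 0.120 × (19.6214 − 16.4924) = 0.120 × 3.1290 = 0.37548 W/m².
Set 5.35 ln(C/328) = 0.37548: ln(C/328) = 0.37548/5.35 = 0.07018, so C = 328 × e^0.07018 = 328 × 1.07270 = 351.85 ppm.

C ≈ 352 ppm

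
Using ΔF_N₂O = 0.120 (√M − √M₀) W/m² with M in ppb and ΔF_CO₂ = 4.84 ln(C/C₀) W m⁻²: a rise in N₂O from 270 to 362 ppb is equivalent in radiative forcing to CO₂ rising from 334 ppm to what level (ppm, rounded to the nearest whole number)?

C ≈ 356 ppm

N₂O forcing: 0.120 × (√362 − √270) = 0.120 × (19.0263 − 16.4317) = 0.120 × 2.5946 = 0.31135 W/m².
Set 4.84 ln(C/334) = 0.31135: ln(C/334) = 0.31135/4.84 = 0.06433, so C = 334 × e^0.06433 = 334 × 1.06644 = 356.19 ppm.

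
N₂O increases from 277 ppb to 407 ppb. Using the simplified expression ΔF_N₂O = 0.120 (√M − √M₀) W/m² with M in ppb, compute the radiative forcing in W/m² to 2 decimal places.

N₂O: 0.120 × (√407 − √277) = 0.120 × (20.1742 − 16.6433) = 0.120 × 3.5309 = 0.4237 W/m².

ΔF = 0.42 W/m²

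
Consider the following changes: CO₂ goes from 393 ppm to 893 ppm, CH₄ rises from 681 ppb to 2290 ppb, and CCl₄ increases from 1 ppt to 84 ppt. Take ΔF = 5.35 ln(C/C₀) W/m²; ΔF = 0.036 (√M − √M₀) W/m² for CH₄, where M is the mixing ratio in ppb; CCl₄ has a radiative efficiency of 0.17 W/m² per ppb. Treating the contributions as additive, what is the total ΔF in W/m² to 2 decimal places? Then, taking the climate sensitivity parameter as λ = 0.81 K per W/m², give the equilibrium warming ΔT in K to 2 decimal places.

ΔF = 5.19 W/m²; ΔT = 4.20 K

CO₂: 5.35 × ln(893/393) = 5.35 × ln(2.27226) = 5.35 × 0.82077 = 4.3911 W/m².
CH₄: 0.036 × (√2290 − √681) = 0.036 × (47.8539 − 26.0960) = 0.036 × 21.7579 = 0.7833 W/m².
CCl₄: Δ = 84 − 1 = 83 ppt = 0.083 ppb; ΔF = 0.17 × 0.083 = 0.0141 W/m².
Total ΔF = 4.3911 + 0.7833 + 0.0141 = 5.1885 W/m².
ΔT = λ ΔF = 0.81 × 5.19 = 4.2039 K.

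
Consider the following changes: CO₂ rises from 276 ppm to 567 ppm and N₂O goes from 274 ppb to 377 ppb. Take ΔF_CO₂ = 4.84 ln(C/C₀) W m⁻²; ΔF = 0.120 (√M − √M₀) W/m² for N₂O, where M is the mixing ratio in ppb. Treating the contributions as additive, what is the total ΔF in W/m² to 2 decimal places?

CO₂: 4.84 × ln(567/276) = 4.84 × ln(2.05435) = 4.84 × 0.71996 = 3.4846 W/m².
N₂O: 0.120 × (√377 − √274) = 0.120 × (19.4165 − 16.5529) = 0.120 × 2.8636 = 0.3436 W/m².
Total ΔF = 3.4846 + 0.3436 = 3.8282 W/m².

ΔF = 3.83 W/m²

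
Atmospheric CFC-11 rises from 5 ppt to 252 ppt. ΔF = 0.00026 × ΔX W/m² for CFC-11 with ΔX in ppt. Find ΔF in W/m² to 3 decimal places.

CFC-11: ΔF = 0.00026 × (252 − 5) = 0.00026 × 247 = 0.0642 W/m².

ΔF = 0.064 W/m²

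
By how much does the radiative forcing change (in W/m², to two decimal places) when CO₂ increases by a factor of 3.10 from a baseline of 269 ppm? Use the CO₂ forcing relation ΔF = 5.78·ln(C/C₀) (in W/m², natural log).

ΔF = 6.54 W/m²

Because the forcing depends only on the ratio C/C₀, the initial concentration does not enter.
ΔF = 5.78 × ln(3.10) = 5.78 × 1.13140 = 6.5395 W/m².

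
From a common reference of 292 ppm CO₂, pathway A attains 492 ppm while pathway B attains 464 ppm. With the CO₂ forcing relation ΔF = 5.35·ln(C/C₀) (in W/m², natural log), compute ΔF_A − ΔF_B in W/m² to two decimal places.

ΔF_A − ΔF_B = 0.31 W/m²

ΔF_A = 5.35 ln(492/292) = 5.35 × 0.52172 = 2.7912 W/m².
ΔF_B = 5.35 ln(464/292) = 5.35 × 0.46313 = 2.4777 W/m².
Difference: 2.7912 − 2.4777 = 0.3135 W/m².
(Equivalently, ΔF_A − ΔF_B = 5.35 ln(492/464) = 5.35 × 0.05859 = 0.3135 W/m².)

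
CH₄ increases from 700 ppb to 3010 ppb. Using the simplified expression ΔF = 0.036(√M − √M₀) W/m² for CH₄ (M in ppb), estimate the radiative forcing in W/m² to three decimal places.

CH₄: 0.036 × (√3010 − √700) = 0.036 × (54.8635 − 26.4575) = 0.036 × 28.4060 = 1.0226 W/m².

ΔF = 1.023 W/m²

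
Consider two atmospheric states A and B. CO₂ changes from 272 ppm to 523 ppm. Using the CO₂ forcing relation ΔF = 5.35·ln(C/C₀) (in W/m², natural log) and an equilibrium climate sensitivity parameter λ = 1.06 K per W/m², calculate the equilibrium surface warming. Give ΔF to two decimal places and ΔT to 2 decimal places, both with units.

ΔF = 3.50 W/m²; ΔT = 3.71 K

CO₂: 5.35 × ln(523/272) = 5.35 × ln(1.92279) = 5.35 × 0.65378 = 3.4977 W/m².
ΔT = λ ΔF = 1.06 × 3.50 = 3.7100 K.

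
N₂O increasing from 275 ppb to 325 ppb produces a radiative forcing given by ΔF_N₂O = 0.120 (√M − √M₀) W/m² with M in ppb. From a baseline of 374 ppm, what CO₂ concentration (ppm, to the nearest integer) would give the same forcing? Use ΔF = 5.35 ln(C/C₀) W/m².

C ≈ 386 ppm

N₂O forcing: 0.120 × (√325 − √275) = 0.120 × (18.0278 − 16.5831) = 0.120 × 1.4447 = 0.17336 W/m².
Set 5.35 ln(C/374) = 0.17336: ln(C/374) = 0.17336/5.35 = 0.03240, so C = 374 × e^0.03240 = 374 × 1.03293 = 386.32 ppm.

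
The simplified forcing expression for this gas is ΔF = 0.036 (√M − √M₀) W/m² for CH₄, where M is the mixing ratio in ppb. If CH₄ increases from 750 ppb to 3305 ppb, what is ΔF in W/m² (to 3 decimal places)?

CH₄: 0.036 × (√3305 − √750) = 0.036 × (57.4891 − 27.3861) = 0.036 × 30.1030 = 1.0837 W/m².

ΔF = 1.084 W/m²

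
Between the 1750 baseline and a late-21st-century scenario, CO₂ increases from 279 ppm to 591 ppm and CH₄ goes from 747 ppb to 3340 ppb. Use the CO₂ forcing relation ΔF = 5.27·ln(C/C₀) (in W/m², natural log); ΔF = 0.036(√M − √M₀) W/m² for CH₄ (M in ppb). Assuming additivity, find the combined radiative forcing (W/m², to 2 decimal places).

ΔF = 5.05 W/m²

CO₂: 5.27 × ln(591/279) = 5.27 × ln(2.11828) = 5.27 × 0.75060 = 3.9557 W/m².
CH₄: 0.036 × (√3340 − √747) = 0.036 × (57.7927 − 27.3313) = 0.036 × 30.4614 = 1.0966 W/m².
Total ΔF = 3.9557 + 1.0966 = 5.0523 W/m².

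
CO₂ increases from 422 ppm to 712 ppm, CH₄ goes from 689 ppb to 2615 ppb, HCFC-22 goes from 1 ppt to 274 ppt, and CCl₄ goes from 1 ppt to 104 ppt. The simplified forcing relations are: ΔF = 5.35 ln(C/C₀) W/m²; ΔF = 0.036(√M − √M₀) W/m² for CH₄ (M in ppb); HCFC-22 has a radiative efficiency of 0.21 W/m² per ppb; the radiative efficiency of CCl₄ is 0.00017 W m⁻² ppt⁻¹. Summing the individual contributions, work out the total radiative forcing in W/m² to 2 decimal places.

CO₂: 5.35 × ln(712/422) = 5.35 × ln(1.68720) = 5.35 × 0.52307 = 2.7984 W/m².
CH₄: 0.036 × (√2615 − √689) = 0.036 × (51.1371 − 26.2488) = 0.036 × 24.8883 = 0.8960 W/m².
HCFC-22: Δ = 274 − 1 = 273 ppt = 0.273 ppb; ΔF = 0.21 × 0.273 = 0.0573 W/m².
CCl₄: ΔF = 0.00017 × (104 − 1) = 0.00017 × 103 = 0.0175 W/m².
Total ΔF = 2.7984 + 0.8960 + 0.0573 + 0.0175 = 3.7692 W/m².

ΔF = 3.77 W/m²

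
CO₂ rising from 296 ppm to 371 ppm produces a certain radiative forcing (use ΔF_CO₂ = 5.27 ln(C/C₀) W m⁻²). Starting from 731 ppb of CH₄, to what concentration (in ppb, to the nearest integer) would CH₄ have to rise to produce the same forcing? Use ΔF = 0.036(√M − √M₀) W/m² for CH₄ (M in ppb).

M ≈ 3612 ppb

CO₂ forcing: 5.27 × ln(371/296) = 5.27 × 0.225843 = 1.19019 W/m².
Set 0.036(√M − √731) = 1.19019: √M = 1.19019/0.036 + √731 = 33.0608 + 27.0370 = 60.0978.
M = (60.0978)² = 3611.75 ppb.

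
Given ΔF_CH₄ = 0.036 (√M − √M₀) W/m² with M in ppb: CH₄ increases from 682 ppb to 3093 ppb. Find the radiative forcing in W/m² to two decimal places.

CH₄: 0.036 × (√3093 − √682) = 0.036 × (55.6147 − 26.1151) = 0.036 × 29.4996 = 1.0620 W/m².

ΔF = 1.06 W/m²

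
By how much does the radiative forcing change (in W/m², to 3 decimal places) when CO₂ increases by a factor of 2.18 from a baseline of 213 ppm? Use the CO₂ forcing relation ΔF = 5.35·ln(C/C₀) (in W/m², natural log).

ΔF = 5.35 × ln(2.18) = 5.35 × 0.77932 = 4.1694 W/m².

ΔF = 4.169 W/m²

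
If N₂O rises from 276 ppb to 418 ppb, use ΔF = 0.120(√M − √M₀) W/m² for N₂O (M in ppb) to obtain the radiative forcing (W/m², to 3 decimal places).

ΔF = 0.460 W/m²

N₂O: 0.120 × (√418 − √276) = 0.120 × (20.4450 − 16.6132) = 0.120 × 3.8318 = 0.4598 W/m².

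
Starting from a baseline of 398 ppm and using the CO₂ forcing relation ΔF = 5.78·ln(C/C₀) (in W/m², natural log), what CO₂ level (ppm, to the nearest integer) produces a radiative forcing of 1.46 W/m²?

Set 5.78 ln(C/398) = 1.46, so ln(C/398) = 1.46/5.78 = 0.25260.
Then C/398 = e^0.25260 = 1.28737, giving C = 398 × 1.28737 = 512.37 ppm.

C ≈ 512 ppm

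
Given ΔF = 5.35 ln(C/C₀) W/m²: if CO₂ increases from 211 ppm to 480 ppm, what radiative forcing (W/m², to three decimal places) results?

ΔF = 4.397 W/m²

CO₂: 5.35 × ln(480/211) = 5.35 × ln(2.27488) = 5.35 × 0.82193 = 4.3973 W/m².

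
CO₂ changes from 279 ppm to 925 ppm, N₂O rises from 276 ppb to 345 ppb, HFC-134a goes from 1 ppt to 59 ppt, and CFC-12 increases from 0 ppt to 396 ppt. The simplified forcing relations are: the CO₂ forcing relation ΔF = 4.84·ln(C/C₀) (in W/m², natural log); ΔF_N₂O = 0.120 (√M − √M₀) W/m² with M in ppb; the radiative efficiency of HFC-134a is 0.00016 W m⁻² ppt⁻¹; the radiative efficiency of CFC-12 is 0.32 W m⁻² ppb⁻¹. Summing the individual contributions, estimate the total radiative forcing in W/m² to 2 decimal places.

ΔF = 6.17 W/m²

CO₂: 4.84 × ln(925/279) = 4.84 × ln(3.31541) = 4.84 × 1.19858 = 5.8011 W/m².
N₂O: 0.120 × (√345 − √276) = 0.120 × (18.5742 − 16.6132) = 0.120 × 1.9610 = 0.2353 W/m².
HFC-134a: ΔF = 0.00016 × (59 − 1) = 0.00016 × 58 = 0.0093 W/m².
CFC-12: Δ = 396 − 0 = 396 ppt = 0.396 ppb; ΔF = 0.32 × 0.396 = 0.1267 W/m².
Total ΔF = 5.8011 + 0.2353 + 0.0093 + 0.1267 = 6.1724 W/m².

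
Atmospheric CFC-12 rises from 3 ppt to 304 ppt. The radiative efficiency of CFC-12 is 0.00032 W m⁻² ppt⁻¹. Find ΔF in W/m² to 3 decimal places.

ΔF = 0.096 W/m²

CFC-12: ΔF = 0.00032 × (304 − 3) = 0.00032 × 301 = 0.0963 W/m².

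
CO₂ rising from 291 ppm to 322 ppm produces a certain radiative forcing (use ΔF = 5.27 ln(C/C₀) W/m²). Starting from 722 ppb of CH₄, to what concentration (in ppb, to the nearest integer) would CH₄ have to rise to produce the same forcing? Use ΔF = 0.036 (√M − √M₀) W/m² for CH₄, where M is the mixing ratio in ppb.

CO₂ forcing: 5.27 × ln(322/291) = 5.27 × 0.101228 = 0.53347 W/m².
Set 0.036(√M − √722) = 0.53347: √M = 0.53347/0.036 + √722 = 14.8186 + 26.8701 = 41.6887.
M = (41.6887)² = 1737.95 ppb.

M ≈ 1738 ppb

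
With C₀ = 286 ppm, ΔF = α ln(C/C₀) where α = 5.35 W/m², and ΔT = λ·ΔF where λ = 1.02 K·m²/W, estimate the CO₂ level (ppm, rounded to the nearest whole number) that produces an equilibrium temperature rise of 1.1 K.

Required forcing: ΔF = ΔT/λ = 1.1/1.02 = 1.0784 W/m².
Then ln(C/286) = ΔF/5.35 = 1.0784/5.35 = 0.20157.
So C = 286 × e^0.20157 = 286 × 1.22332 = 349.87 ppm.

C ≈ 350 ppm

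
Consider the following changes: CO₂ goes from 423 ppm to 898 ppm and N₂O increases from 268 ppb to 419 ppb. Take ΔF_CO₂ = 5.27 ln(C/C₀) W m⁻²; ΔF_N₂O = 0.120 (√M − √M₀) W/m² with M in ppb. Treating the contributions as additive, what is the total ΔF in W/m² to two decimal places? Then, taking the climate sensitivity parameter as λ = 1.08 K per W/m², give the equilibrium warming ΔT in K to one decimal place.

CO₂: 5.27 × ln(898/423) = 5.27 × ln(2.12293) = 5.27 × 0.75280 = 3.9673 W/m².
N₂O: 0.120 × (√419 − √268) = 0.120 × (20.4695 − 16.3707) = 0.120 × 4.0988 = 0.4919 W/m².
Total ΔF = 3.9673 + 0.4919 = 4.4592 W/m².
ΔT = λ ΔF = 1.08 × 4.46 = 4.8168 K.

ΔF = 4.46 W/m²; ΔT = 4.8 K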